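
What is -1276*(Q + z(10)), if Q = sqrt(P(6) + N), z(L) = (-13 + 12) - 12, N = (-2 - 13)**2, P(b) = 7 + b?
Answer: 16588 - 1276*sqrt(238) ≈ -3097.2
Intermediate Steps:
N = 225 (N = (-15)**2 = 225)
z(L) = -13 (z(L) = -1 - 12 = -13)
Q = sqrt(238) (Q = sqrt((7 + 6) + 225) = sqrt(13 + 225) = sqrt(238) ≈ 15.427)
-1276*(Q + z(10)) = -1276*(sqrt(238) - 13) = -1276*(-13 + sqrt(238)) = 16588 - 1276*sqrt(238)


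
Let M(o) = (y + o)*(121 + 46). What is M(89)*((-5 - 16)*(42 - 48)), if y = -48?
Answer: 862722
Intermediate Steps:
M(o) = -8016 + 167*o (M(o) = (-48 + o)*(121 + 46) = (-48 + o)*167 = -8016 + 167*o)
M(89)*((-5 - 16)*(42 - 48)) = (-8016 + 167*89)*((-5 - 16)*(42 - 48)) = (-8016 + 14863)*(-21*(-6)) = 6847*126 = 862722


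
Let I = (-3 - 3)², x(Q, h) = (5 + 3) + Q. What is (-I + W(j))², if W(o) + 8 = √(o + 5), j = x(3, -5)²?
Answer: 2062 - 264*√14 ≈ 1074.2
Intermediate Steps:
x(Q, h) = 8 + Q
I = 36 (I = (-6)² = 36)
j = 121 (j = (8 + 3)² = 11² = 121)
W(o) = -8 + √(5 + o) (W(o) = -8 + √(o + 5) = -8 + √(5 + o))
(-I + W(j))² = (-1*36 + (-8 + √(5 + 121)))² = (-36 + (-8 + √126))² = (-36 + (-8 + 3*√14))² = (-44 + 3*√14)²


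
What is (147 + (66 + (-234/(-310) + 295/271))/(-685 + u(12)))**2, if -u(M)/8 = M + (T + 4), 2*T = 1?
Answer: 25420843671901665289/1177730958067225 ≈ 21585.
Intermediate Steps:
T = 1/2 (T = (1/2)*1 = 1/2 ≈ 0.50000)
u(M) = -36 - 8*M (u(M) = -8*(M + (1/2 + 4)) = -8*(M + 9/2) = -8*(9/2 + M) = -36 - 8*M)
(147 + (66 + (-234/(-310) + 295/271))/(-685 + u(12)))**2 = (147 + (66 + (-234/(-310) + 295/271))/(-685 + (-36 - 8*12)))**2 = (147 + (66 + (-234*(-1/310) + 295*(1/271)))/(-685 + (-36 - 96)))**2 = (147 + (66 + (117/155 + 295/271))/(-685 - 132))**2 = (147 + (66 + 77432/42005)/(-817))**2 = (147 + (2849762/42005)*(-1/817))**2 = (147 - 2849762/34318085)**2 = (5041908733/34318085)**2 = 25420843671901665289/1177730958067225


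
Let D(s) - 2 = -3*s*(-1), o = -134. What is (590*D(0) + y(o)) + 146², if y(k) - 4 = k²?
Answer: 40456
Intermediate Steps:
D(s) = 2 + 3*s (D(s) = 2 - 3*s*(-1) = 2 + 3*s)
y(k) = 4 + k²
(590*D(0) + y(o)) + 146² = (590*(2 + 3*0) + (4 + (-134)²)) + 146² = (590*(2 + 0) + (4 + 17956)) + 21316 = (590*2 + 17960) + 21316 = (1180 + 17960) + 21316 = 19140 + 21316 = 40456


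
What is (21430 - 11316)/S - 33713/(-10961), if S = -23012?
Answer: 332472001/126117266 ≈ 2.6362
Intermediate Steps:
(21430 - 11316)/S - 33713/(-10961) = (21430 - 11316)/(-23012) - 33713/(-10961) = 10114*(-1/23012) - 33713*(-1/10961) = -5057/11506 + 33713/10961 = 332472001/126117266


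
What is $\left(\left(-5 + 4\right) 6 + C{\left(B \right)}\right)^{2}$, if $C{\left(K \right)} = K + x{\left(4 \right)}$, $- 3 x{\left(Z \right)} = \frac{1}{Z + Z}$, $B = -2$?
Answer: $\frac{37249}{576} \approx 64.668$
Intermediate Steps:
$x{\left(Z \right)} = - \frac{1}{6 Z}$ ($x{\left(Z \right)} = - \frac{1}{3 \left(Z + Z\right)} = - \frac{1}{3 \cdot 2 Z} = - \frac{\frac{1}{2} \frac{1}{Z}}{3} = - \frac{1}{6 Z}$)
$C{\left(K \right)} = - \frac{1}{24} + K$ ($C{\left(K \right)} = K - \frac{1}{6 \cdot 4} = K - \frac{1}{24} = - \frac{1}{24} + K$)
$\left(\left(-5 + 4\right) 6 + C{\left(B \right)}\right)^{2} = \left(\left(-5 + 4\right) 6 - \frac{49}{24}\right)^{2} = \left(\left(-1\right) 6 - \frac{49}{24}\right)^{2} = \left(-6 - \frac{49}{24}\right)^{2} = \left(- \frac{193}{24}\right)^{2} = \frac{37249}{576}$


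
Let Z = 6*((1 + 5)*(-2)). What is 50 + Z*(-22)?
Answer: 1634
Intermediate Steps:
Z = -72 (Z = 6*(6*(-2)) = 6*(-12) = -72)
50 + Z*(-22) = 50 - 72*(-22) = 50 + 1584 = 1634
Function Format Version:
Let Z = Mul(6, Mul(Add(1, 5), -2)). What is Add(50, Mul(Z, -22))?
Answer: 1634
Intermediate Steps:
Z = -72 (Z = Mul(6, Mul(6, -2)) = Mul(6, -12) = -72)
Add(50, Mul(Z, -22)) = Add(50, Mul(-72, -22)) = Add(50, 1584) = 1634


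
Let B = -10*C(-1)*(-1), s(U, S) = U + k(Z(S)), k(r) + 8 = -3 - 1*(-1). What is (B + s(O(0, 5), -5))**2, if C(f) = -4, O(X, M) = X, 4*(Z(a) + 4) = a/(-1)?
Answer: 2500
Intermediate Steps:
Z(a) = -4 - a/4 (Z(a) = -4 + (a/(-1))/4 = -4 + (a*(-1))/4 = -4 + (-a)/4 = -4 - a/4)
k(r) = -10 (k(r) = -8 + (-3 - 1*(-1)) = -8 + (-3 + 1) = -8 - 2 = -10)
s(U, S) = -10 + U (s(U, S) = U - 10 = -10 + U)
B = -40 (B = -10*(-4)*(-1) = 40*(-1) = -40)
(B + s(O(0, 5), -5))**2 = (-40 + (-10 + 0))**2 = (-40 - 10)**2 = (-50)**2 = 2500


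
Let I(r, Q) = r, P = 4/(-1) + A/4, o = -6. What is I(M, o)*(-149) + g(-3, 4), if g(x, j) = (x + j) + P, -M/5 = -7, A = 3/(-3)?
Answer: -20873/4 ≈ -5218.3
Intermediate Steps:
A = -1 (A = 3*(-⅓) = -1)
P = -17/4 (P = 4/(-1) - 1/4 = 4*(-1) - 1*¼ = -4 - ¼ = -17/4 ≈ -4.2500)
M = 35 (M = -5*(-7) = 35)
g(x, j) = -17/4 + j + x (g(x, j) = (x + j) - 17/4 = (j + x) - 17/4 = -17/4 + j + x)
I(M, o)*(-149) + g(-3, 4) = 35*(-149) + (-17/4 + 4 - 3) = -5215 - 13/4 = -20873/4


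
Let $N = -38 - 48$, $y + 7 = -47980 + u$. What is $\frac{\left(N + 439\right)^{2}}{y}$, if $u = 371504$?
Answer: $\frac{124609}{323517} \approx 0.38517$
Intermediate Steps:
$y = 323517$ ($y = -7 + \left(-47980 + 371504\right) = -7 + 323524 = 323517$)
$N = -86$
$\frac{\left(N + 439\right)^{2}}{y} = \frac{\left(-86 + 439\right)^{2}}{323517} = 353^{2} \cdot \frac{1}{323517} = 124609 \cdot \frac{1}{323517} = \frac{124609}{323517}$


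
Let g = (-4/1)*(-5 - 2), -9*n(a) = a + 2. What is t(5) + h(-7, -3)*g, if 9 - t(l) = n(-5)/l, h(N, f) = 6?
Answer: 2654/15 ≈ 176.93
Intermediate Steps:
n(a) = -2/9 - a/9 (n(a) = -(a + 2)/9 = -(2 + a)/9 = -2/9 - a/9)
t(l) = 9 - 1/(3*l) (t(l) = 9 - (-2/9 - 1/9*(-5))/l = 9 - (-2/9 + 5/9)/l = 9 - 1/(3*l))
g = 28 (g = -4*1*(-7) = -4*(-7) = 28)
t(5) + h(-7, -3)*g = (9 - 1/3/5) + 6*28 = (9 - 1/3*1/5) + 168 = (9 - 1/15) + 168 = 134/15 + 168 = 2654/15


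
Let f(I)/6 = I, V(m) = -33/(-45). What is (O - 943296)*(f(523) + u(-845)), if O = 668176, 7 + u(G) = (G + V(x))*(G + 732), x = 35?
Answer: -81325306928/3 ≈ -2.7108e+10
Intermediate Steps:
V(m) = 11/15 (V(m) = -33*(-1/45) = 11/15)
u(G) = -7 + (732 + G)*(11/15 + G) (u(G) = -7 + (G + 11/15)*(G + 732) = -7 + (11/15 + G)*(732 + G) = -7 + (732 + G)*(11/15 + G))
f(I) = 6*I
(O - 943296)*(f(523) + u(-845)) = (668176 - 943296)*(6*523 + (2649/5 + (-845)**2 + (10991/15)*(-845))) = -275120*(3138 + (2649/5 + 714025 - 1857479/3)) = -275120*(3138 + 1430927/15) = -275120*1477997/15 = -81325306928/3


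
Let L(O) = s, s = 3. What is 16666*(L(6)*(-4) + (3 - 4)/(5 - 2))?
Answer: -616642/3 ≈ -2.0555e+5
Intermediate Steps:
L(O) = 3
16666*(L(6)*(-4) + (3 - 4)/(5 - 2)) = 16666*(3*(-4) + (3 - 4)/(5 - 2)) = 16666*(-12 - 1/3) = 16666*(-12 - 1*⅓) = 16666*(-12 - ⅓) = 16666*(-37/3) = -616642/3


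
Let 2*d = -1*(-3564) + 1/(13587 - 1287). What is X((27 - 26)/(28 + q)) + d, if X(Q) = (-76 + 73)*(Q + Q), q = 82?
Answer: 482194451/270600 ≈ 1781.9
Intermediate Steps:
X(Q) = -6*Q
d = 43837201/24600 (d = (-1*(-3564) + 1/(13587 - 1287))/2 = (3564 + 1/12300)/2 = (½)*(43837201/12300) = 43837201/24600 ≈ 1782.0)
X((27 - 26)/(28 + q)) + d = -6*(27 - 26)/(28 + 82) + 43837201/24600 = -6/110 + 43837201/24600 = -6*1/110 + 43837201/24600 = -3/55 + 43837201/24600 = 482194451/270600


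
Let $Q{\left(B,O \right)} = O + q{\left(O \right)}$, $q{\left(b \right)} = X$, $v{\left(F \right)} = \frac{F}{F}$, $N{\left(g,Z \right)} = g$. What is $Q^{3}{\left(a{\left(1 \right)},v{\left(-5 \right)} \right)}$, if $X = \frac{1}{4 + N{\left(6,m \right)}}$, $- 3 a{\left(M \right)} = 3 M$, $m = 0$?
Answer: $\frac{1331}{1000} \approx 1.331$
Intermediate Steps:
$v{\left(F \right)} = 1$
$a{\left(M \right)} = - M$ ($a{\left(M \right)} = - \frac{3 M}{3} = - M$)
$X = \frac{1}{10}$ ($X = \frac{1}{4 + 6} = \frac{1}{10} \approx 0.1$)
$q{\left(b \right)} = \frac{1}{10}$
$Q{\left(B,O \right)} = \frac{1}{10} + O$ ($Q{\left(B,O \right)} = O + \frac{1}{10} = \frac{1}{10} + O$)
$Q^{3}{\left(a{\left(1 \right)},v{\left(-5 \right)} \right)} = \left(\frac{1}{10} + 1\right)^{3} = \left(\frac{11}{10}\right)^{3} = \frac{1331}{1000}$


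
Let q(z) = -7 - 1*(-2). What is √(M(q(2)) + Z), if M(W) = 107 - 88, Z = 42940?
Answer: 19*√119 ≈ 207.27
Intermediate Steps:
q(z) = -5 (q(z) = -7 + 2 = -5)
M(W) = 19
√(M(q(2)) + Z) = √(19 + 42940) = √42959 = 19*√119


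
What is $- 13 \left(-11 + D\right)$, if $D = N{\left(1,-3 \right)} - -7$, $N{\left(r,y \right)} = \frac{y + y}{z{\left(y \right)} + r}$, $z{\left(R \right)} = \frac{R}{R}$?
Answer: $91$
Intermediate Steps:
$z{\left(R \right)} = 1$
$N{\left(r,y \right)} = \frac{2 y}{1 + r}$ ($N{\left(r,y \right)} = \frac{y + y}{1 + r} = \frac{2 y}{1 + r}$)
$D = 4$ ($D = 2 \left(-3\right) \frac{1}{1 + 1} - -7 = 2 \left(-3\right) \frac{1}{2} + 7 = -3 + 7 = 4$)
$- 13 \left(-11 + D\right) = - 13 \left(-11 + 4\right) = \left(-13\right) \left(-7\right) = 91$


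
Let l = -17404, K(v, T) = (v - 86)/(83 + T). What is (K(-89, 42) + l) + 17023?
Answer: -1912/5 ≈ -382.40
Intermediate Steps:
K(v, T) = (-86 + v)/(83 + T)
(K(-89, 42) + l) + 17023 = ((-86 - 89)/(83 + 42) - 17404) + 17023 = (-175/125 - 17404) + 17023 = ((1/125)*(-175) - 17404) + 17023 = (-7/5 - 17404) + 17023 = -87027/5 + 17023 = -1912/5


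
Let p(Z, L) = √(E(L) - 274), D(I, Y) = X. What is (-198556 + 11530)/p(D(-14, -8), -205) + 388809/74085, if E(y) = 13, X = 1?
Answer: 129603/24695 + 62342*I*√29/29 ≈ 5.2481 + 11577.0*I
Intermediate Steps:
D(I, Y) = 1
p(Z, L) = 3*I*√29 (p(Z, L) = √(13 - 274) = √(-261) = 3*I*√29)
(-198556 + 11530)/p(D(-14, -8), -205) + 388809/74085 = (-198556 + 11530)/((3*I*√29)) + 388809/74085 = -(-62342)*I*√29/29 + 388809*(1/74085) = 62342*I*√29/29 + 129603/24695 = 129603/24695 + 62342*I*√29/29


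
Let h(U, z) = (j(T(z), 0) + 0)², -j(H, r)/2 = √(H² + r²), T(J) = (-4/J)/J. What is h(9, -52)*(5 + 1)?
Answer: 3/57122 ≈ 5.2519e-5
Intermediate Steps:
T(J) = -4/J²
j(H, r) = -2*√(H² + r²)
h(U, z) = 64/z⁴ (h(U, z) = (-2*√((-4/z²)² + 0²) + 0)² = (-2*√(16/z⁴ + 0) + 0)² = (-2*4*√(z⁻⁴) + 0)² = (-8*√(z⁻⁴) + 0)² = (-8*√(z⁻⁴))² = 64/z⁴)
h(9, -52)*(5 + 1) = (64/(-52)⁴)*(5 + 1) = (64*(1/7311616))*6 = (1/114244)*6 = 3/57122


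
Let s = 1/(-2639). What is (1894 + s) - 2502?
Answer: -1604513/2639 ≈ -608.00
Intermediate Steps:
s = -1/2639 ≈ -0.00037893
(1894 + s) - 2502 = (1894 - 1/2639) - 2502 = 4998265/2639 - 2502 = -1604513/2639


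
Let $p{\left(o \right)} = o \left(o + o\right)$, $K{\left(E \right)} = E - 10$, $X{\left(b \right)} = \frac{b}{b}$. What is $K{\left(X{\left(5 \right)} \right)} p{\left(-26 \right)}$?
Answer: $-12168$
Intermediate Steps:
$X{\left(b \right)} = 1$
$K{\left(E \right)} = -10 + E$
$p{\left(o \right)} = 2 o^{2}$ ($p{\left(o \right)} = o 2 o = 2 o^{2}$)
$K{\left(X{\left(5 \right)} \right)} p{\left(-26 \right)} = \left(-10 + 1\right) 2 \left(-26\right)^{2} = - 9 \cdot 2 \cdot 676 = \left(-9\right) 1352 = -12168$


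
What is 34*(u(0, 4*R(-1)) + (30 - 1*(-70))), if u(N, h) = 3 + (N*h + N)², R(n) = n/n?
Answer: 3502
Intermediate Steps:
R(n) = 1
u(N, h) = 3 + (N + N*h)²
34*(u(0, 4*R(-1)) + (30 - 1*(-70))) = 34*((3 + 0²*(1 + 4*1)²) + (30 - 1*(-70))) = 34*((3 + 0*(1 + 4)²) + (30 + 70)) = 34*((3 + 0*5²) + 100) = 34*((3 + 0*25) + 100) = 34*((3 + 0) + 100) = 34*(3 + 100) = 34*103 = 3502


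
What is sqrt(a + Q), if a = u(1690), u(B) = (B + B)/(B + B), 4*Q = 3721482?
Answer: sqrt(3721486)/2 ≈ 964.56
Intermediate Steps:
Q = 1860741/2 (Q = (1/4)*3721482 = 1860741/2 ≈ 9.3037e+5)
u(B) = 1 (u(B) = (2*B)/((2*B)) = (2*B)*(1/(2*B)) = 1)
a = 1
sqrt(a + Q) = sqrt(1 + 1860741/2) = sqrt(1860743/2) = sqrt(3721486)/2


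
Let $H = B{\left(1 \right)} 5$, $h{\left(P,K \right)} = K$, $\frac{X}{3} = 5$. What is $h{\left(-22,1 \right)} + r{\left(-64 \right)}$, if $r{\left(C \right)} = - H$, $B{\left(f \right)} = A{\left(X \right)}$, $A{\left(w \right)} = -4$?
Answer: $21$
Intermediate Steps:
$X = 15$ ($X = 3 \cdot 5 = 15$)
$B{\left(f \right)} = -4$
$H = -20$ ($H = \left(-4\right) 5 = -20$)
$r{\left(C \right)} = 20$ ($r{\left(C \right)} = \left(-1\right) \left(-20\right) = 20$)
$h{\left(-22,1 \right)} + r{\left(-64 \right)} = 1 + 20 = 21$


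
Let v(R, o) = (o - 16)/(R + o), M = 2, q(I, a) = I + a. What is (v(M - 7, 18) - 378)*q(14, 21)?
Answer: -171920/13 ≈ -13225.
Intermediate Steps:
v(R, o) = (-16 + o)/(R + o)
(v(M - 7, 18) - 378)*q(14, 21) = ((-16 + 18)/((2 - 7) + 18) - 378)*(14 + 21) = (2/(-5 + 18) - 378)*35 = (2/13 - 378)*35 = -4912/13*35 = -171920/13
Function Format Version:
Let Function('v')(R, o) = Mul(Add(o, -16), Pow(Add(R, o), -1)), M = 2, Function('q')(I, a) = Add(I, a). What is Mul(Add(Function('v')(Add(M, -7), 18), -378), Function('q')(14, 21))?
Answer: Rational(-171920, 13) ≈ -13225.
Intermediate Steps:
Function('v')(R, o) = Mul(Pow(Add(R, o), -1), Add(-16, o)) (Function('v')(R, o) = Mul(Add(-16, o), Pow(Add(R, o), -1)) = Mul(Pow(Add(R, o), -1), Add(-16, o)))
Mul(Add(Function('v')(Add(M, -7), 18), -378), Function('q')(14, 21)) = Mul(Add(Mul(Pow(Add(Add(2, -7), 18), -1), Add(-16, 18)), -378), Add(14, 21)) = Mul(Add(Mul(Pow(Add(-5, 18), -1), 2), -378), 35) = Mul(Add(Mul(Pow(13, -1), 2), -378), 35) = Mul(Add(Mul(Rational(1, 13), 2), -378), 35) = Mul(Add(Rational(2, 13), -378), 35) = Mul(Rational(-4912, 13), 35) = Rational(-171920, 13)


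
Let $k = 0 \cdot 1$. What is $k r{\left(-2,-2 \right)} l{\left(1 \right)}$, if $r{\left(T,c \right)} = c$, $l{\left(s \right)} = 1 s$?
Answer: $0$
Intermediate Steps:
$l{\left(s \right)} = s$
$k = 0$
$k r{\left(-2,-2 \right)} l{\left(1 \right)} = 0 \left(-2\right) 1 = 0 \cdot 1 = 0$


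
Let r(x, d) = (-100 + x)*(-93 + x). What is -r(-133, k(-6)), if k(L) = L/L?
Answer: -52658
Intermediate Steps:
k(L) = 1
-r(-133, k(-6)) = -(9300 + (-133)² - 193*(-133)) = -(9300 + 17689 + 25669) = -1*52658 = -52658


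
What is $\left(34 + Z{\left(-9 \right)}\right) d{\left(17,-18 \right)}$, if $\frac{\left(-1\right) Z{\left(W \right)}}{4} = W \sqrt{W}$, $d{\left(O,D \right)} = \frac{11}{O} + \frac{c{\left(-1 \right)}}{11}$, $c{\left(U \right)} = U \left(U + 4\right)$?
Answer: $\frac{140}{11} + \frac{7560 i}{187} \approx 12.727 + 40.428 i$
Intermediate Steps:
$c{\left(U \right)} = U \left(4 + U\right)$
$d{\left(O,D \right)} = - \frac{3}{11} + \frac{11}{O}$ ($d{\left(O,D \right)} = \frac{11}{O} + \frac{\left(-1\right) \left(4 - 1\right)}{11} = \frac{11}{O} + \left(-1\right) 3 \cdot \frac{1}{11} = \frac{11}{O} - \frac{3}{11} = - \frac{3}{11} + \frac{11}{O}$)
$Z{\left(W \right)} = - 4 W^{\frac{3}{2}}$ ($Z{\left(W \right)} = - 4 W \sqrt{W} = - 4 W^{\frac{3}{2}}$)
$\left(34 + Z{\left(-9 \right)}\right) d{\left(17,-18 \right)} = \left(34 - 4 \left(-9\right)^{\frac{3}{2}}\right) \left(- \frac{3}{11} + \frac{11}{17}\right) = \left(34 - 4 \left(- 27 i\right)\right) \left(- \frac{3}{11} + 11 \cdot \frac{1}{17}\right) = \left(34 + 108 i\right) \left(- \frac{3}{11} + \frac{11}{17}\right) = \left(34 + 108 i\right) \frac{70}{187} = \frac{140}{11} + \frac{7560 i}{187}$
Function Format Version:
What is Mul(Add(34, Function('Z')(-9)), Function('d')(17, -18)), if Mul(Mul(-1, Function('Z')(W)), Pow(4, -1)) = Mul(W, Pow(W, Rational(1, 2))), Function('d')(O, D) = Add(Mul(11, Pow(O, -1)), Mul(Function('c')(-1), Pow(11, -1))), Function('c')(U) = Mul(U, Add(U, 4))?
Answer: Add(Rational(140, 11), Mul(Rational(7560, 187), I)) ≈ Add(12.727, Mul(40.428, I))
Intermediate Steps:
Function('c')(U) = Mul(U, Add(4, U))
Function('d')(O, D) = Add(Rational(-3, 11), Mul(11, Pow(O, -1))) (Function('d')(O, D) = Add(Mul(11, Pow(O, -1)), Mul(Mul(-1, Add(4, -1)), Pow(11, -1))) = Add(Mul(11, Pow(O, -1)), Mul(Mul(-1, 3), Rational(1, 11))) = Add(Mul(11, Pow(O, -1)), Mul(-3, Rational(1, 11))) = Add(Mul(11, Pow(O, -1)), Rational(-3, 11)) = Add(Rational(-3, 11), Mul(11, Pow(O, -1))))
Function('Z')(W) = Mul(-4, Pow(W, Rational(3, 2))) (Function('Z')(W) = Mul(-4, Mul(W, Pow(W, Rational(1, 2)))) = Mul(-4, Pow(W, Rational(3, 2))))
Mul(Add(34, Function('Z')(-9)), Function('d')(17, -18)) = Mul(Add(34, Mul(-4, Pow(-9, Rational(3, 2)))), Add(Rational(-3, 11), Mul(11, Pow(17, -1)))) = Mul(Add(34, Mul(-4, Mul(-27, I))), Add(Rational(-3, 11), Mul(11, Rational(1, 17)))) = Mul(Add(34, Mul(108, I)), Add(Rational(-3, 11), Rational(11, 17))) = Mul(Add(34, Mul(108, I)), Rational(70, 187)) = Add(Rational(140, 11), Mul(Rational(7560, 187), I))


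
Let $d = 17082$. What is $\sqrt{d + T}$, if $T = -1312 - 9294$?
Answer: $2 \sqrt{1619} \approx 80.474$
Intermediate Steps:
$T = -10606$ ($T = -1312 - 9294 = -10606$)
$\sqrt{d + T} = \sqrt{17082 - 10606} = \sqrt{6476} = 2 \sqrt{1619}$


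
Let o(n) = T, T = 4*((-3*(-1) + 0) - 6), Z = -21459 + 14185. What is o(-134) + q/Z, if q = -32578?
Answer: -27355/3637 ≈ -7.5213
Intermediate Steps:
Z = -7274
T = -12 (T = 4*((3 + 0) - 6) = 4*(3 - 6) = 4*(-3) = -12)
o(n) = -12
o(-134) + q/Z = -12 - 32578/(-7274) = -12 - 32578*(-1/7274) = -12 + 16289/3637 = -27355/3637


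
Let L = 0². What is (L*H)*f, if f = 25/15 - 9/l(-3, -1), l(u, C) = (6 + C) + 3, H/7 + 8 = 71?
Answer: 0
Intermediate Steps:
H = 441 (H = -56 + 7*71 = -56 + 497 = 441)
L = 0
l(u, C) = 9 + C
f = 13/24 (f = 25/15 - 9/(9 - 1) = 25*(1/15) - 9/8 = 5/3 - 9*⅛ = 5/3 - 9/8 = 13/24 ≈ 0.54167)
(L*H)*f = (0*441)*(13/24) = 0*(13/24) = 0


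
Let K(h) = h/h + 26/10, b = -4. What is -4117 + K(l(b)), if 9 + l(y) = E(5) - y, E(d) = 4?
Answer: -20567/5 ≈ -4113.4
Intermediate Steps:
l(y) = -5 - y (l(y) = -9 + (4 - y) = -5 - y)
K(h) = 18/5 (K(h) = 1 + 26*(⅒) = 1 + 13/5 = 18/5)
-4117 + K(l(b)) = -4117 + 18/5 = -20567/5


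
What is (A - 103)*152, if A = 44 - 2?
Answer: -9272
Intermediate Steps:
A = 42
(A - 103)*152 = (42 - 103)*152 = -61*152 = -9272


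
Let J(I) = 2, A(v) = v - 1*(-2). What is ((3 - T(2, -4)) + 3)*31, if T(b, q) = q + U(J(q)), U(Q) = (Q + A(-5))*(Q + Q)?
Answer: 434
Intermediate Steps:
A(v) = 2 + v (A(v) = v + 2 = 2 + v)
U(Q) = 2*Q*(-3 + Q) (U(Q) = (Q + (2 - 5))*(Q + Q) = (Q - 3)*(2*Q) = (-3 + Q)*(2*Q) = 2*Q*(-3 + Q))
T(b, q) = -4 + q (T(b, q) = q + 2*2*(-3 + 2) = q + 2*2*(-1) = q - 4 = -4 + q)
((3 - T(2, -4)) + 3)*31 = ((3 - (-4 - 4)) + 3)*31 = ((3 - 1*(-8)) + 3)*31 = ((3 + 8) + 3)*31 = (11 + 3)*31 = 14*31 = 434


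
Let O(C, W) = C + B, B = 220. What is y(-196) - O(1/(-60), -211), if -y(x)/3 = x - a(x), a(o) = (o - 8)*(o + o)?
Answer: 14416321/60 ≈ 2.4027e+5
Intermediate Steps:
a(o) = 2*o*(-8 + o) (a(o) = (-8 + o)*(2*o) = 2*o*(-8 + o))
O(C, W) = 220 + C (O(C, W) = C + 220 = 220 + C)
y(x) = -3*x + 6*x*(-8 + x) (y(x) = -3*(x - 2*x*(-8 + x)) = -3*x + 6*x*(-8 + x))
y(-196) - O(1/(-60), -211) = 3*(-196)*(-17 + 2*(-196)) - (220 + 1/(-60)) = 3*(-196)*(-17 - 392) - (220 - 1/60) = 3*(-196)*(-409) - 1*13199/60 = 240492 - 13199/60 = 14416321/60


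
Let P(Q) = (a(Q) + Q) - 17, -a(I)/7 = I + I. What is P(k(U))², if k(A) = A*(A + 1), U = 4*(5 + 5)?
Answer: 455267569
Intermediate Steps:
a(I) = -14*I (a(I) = -7*(I + I) = -14*I)
U = 40 (U = 4*10 = 40)
k(A) = A*(1 + A)
P(Q) = -17 - 13*Q (P(Q) = (-14*Q + Q) - 17 = -13*Q - 17 = -17 - 13*Q)
P(k(U))² = (-17 - 520*(1 + 40))² = (-17 - 520*41)² = (-17 - 13*1640)² = (-17 - 21320)² = (-21337)² = 455267569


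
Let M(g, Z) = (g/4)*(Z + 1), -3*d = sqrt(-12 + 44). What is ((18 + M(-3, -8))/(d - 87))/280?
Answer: -72819/76259680 + 279*sqrt(2)/19064920 ≈ -0.00093419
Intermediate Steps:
d = -4*sqrt(2)/3 (d = -sqrt(-12 + 44)/3 = -4*sqrt(2)/3 ≈ -1.8856)
M(g, Z) = g*(1 + Z)/4 (M(g, Z) = (g*(1/4))*(1 + Z) = (g/4)*(1 + Z) = g*(1 + Z)/4)
((18 + M(-3, -8))/(d - 87))/280 = ((18 + (1/4)*(-3)*(1 - 8))/(-4*sqrt(2)/3 - 87))/280 = ((18 + (1/4)*(-3)*(-7))/(-87 - 4*sqrt(2)/3))*(1/280) = ((18 + 21/4)/(-87 - 4*sqrt(2)/3))*(1/280) = (93/(4*(-87 - 4*sqrt(2)/3)))*(1/280) = 93/(1120*(-87 - 4*sqrt(2)/3))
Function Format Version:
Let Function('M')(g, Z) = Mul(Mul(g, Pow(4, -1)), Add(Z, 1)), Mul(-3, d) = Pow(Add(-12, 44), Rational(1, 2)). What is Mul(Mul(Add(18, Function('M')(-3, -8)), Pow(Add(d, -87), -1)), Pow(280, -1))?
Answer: Add(Rational(-72819, 76259680), Mul(Rational(279, 19064920), Pow(2, Rational(1, 2)))) ≈ -0.00093419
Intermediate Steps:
d = Mul(Rational(-4, 3), Pow(2, Rational(1, 2))) (d = Mul(Rational(-1, 3), Pow(Add(-12, 44), Rational(1, 2))) = Mul(Rational(-1, 3), Pow(32, Rational(1, 2))) = Mul(Rational(-1, 3), Mul(4, Pow(2, Rational(1, 2)))) = Mul(Rational(-4, 3), Pow(2, Rational(1, 2))) ≈ -1.8856)
Function('M')(g, Z) = Mul(Rational(1, 4), g, Add(1, Z)) (Function('M')(g, Z) = Mul(Mul(g, Rational(1, 4)), Add(1, Z)) = Mul(Mul(Rational(1, 4), g), Add(1, Z)) = Mul(Rational(1, 4), g, Add(1, Z)))
Mul(Mul(Add(18, Function('M')(-3, -8)), Pow(Add(d, -87), -1)), Pow(280, -1)) = Mul(Mul(Add(18, Mul(Rational(1, 4), -3, Add(1, -8))), Pow(Add(Mul(Rational(-4, 3), Pow(2, Rational(1, 2))), -87), -1)), Pow(280, -1)) = Mul(Mul(Add(18, Mul(Rational(1, 4), -3, -7)), Pow(Add(-87, Mul(Rational(-4, 3), Pow(2, Rational(1, 2)))), -1)), Rational(1, 280)) = Mul(Mul(Add(18, Rational(21, 4)), Pow(Add(-87, Mul(Rational(-4, 3), Pow(2, Rational(1, 2)))), -1)), Rational(1, 280)) = Mul(Mul(Rational(93, 4), Pow(Add(-87, Mul(Rational(-4, 3), Pow(2, Rational(1, 2)))), -1)), Rational(1, 280)) = Mul(Rational(93, 1120), Pow(Add(-87, Mul(Rational(-4, 3), Pow(2, Rational(1, 2)))), -1))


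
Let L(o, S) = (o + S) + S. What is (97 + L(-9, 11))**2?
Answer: 12100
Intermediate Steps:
L(o, S) = o + 2*S (L(o, S) = (S + o) + S = o + 2*S)
(97 + L(-9, 11))**2 = (97 + (-9 + 2*11))**2 = (97 + (-9 + 22))**2 = (97 + 13)**2 = 110**2 = 12100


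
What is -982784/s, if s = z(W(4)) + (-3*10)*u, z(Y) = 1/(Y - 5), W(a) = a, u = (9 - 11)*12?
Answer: -982784/719 ≈ -1366.9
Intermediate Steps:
u = -24 (u = -2*12 = -24)
z(Y) = 1/(-5 + Y)
s = 719 (s = 1/(-5 + 4) - 3*10*(-24) = 1/(-1) - 30*(-24) = -1 + 720 = 719)
-982784/s = -982784/719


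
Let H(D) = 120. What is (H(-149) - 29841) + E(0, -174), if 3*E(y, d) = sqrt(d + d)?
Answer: -29721 + 2*I*sqrt(87)/3 ≈ -29721.0 + 6.2183*I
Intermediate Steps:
E(y, d) = sqrt(2)*sqrt(d)/3 (E(y, d) = sqrt(d + d)/3 = sqrt(2*d)/3 = (sqrt(2)*sqrt(d))/3 = sqrt(2)*sqrt(d)/3)
(H(-149) - 29841) + E(0, -174) = (120 - 29841) + sqrt(2)*sqrt(-174)/3 = -29721 + sqrt(2)*(I*sqrt(174))/3 = -29721 + 2*I*sqrt(87)/3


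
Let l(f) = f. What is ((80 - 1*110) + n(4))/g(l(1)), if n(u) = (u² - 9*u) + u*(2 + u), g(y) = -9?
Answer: 26/9 ≈ 2.8889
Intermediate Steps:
n(u) = u² - 9*u + u*(2 + u)
((80 - 1*110) + n(4))/g(l(1)) = ((80 - 1*110) + 4*(-7 + 2*4))/(-9) = ((80 - 110) + 4*(-7 + 8))*(-⅑) = (-30 + 4*1)*(-⅑) = (-30 + 4)*(-⅑) = -26*(-⅑) = 26/9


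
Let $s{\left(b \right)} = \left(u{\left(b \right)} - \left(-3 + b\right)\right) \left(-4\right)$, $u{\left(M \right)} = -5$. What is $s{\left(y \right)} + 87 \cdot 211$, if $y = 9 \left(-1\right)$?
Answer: $18329$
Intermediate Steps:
$y = -9$
$s{\left(b \right)} = 8 + 4 b$ ($s{\left(b \right)} = \left(-5 - \left(-3 + b\right)\right) \left(-4\right) = \left(-2 - b\right) \left(-4\right) = 8 + 4 b$)
$s{\left(y \right)} + 87 \cdot 211 = \left(8 + 4 \left(-9\right)\right) + 87 \cdot 211 = \left(8 - 36\right) + 18357 = -28 + 18357 = 18329$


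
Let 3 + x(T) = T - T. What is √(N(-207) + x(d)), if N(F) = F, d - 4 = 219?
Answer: I*√210 ≈ 14.491*I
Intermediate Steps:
d = 223 (d = 4 + 219 = 223)
x(T) = -3 (x(T) = -3 + (T - T) = -3 + 0 = -3)
√(N(-207) + x(d)) = √(-207 - 3) = √(-210) = I*√210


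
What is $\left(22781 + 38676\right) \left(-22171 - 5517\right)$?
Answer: $-1701621416$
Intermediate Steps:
$\left(22781 + 38676\right) \left(-22171 - 5517\right) = 61457 \left(-27688\right) = -1701621416$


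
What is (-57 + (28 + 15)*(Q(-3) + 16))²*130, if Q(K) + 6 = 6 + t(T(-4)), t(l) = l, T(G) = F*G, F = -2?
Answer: 123581250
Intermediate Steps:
T(G) = -2*G
Q(K) = 8 (Q(K) = -6 + (6 - 2*(-4)) = -6 + (6 + 8) = -6 + 14 = 8)
(-57 + (28 + 15)*(Q(-3) + 16))²*130 = (-57 + (28 + 15)*(8 + 16))²*130 = (-57 + 43*24)²*130 = (-57 + 1032)²*130 = 975²*130 = 950625*130 = 123581250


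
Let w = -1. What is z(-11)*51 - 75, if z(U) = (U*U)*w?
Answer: -6246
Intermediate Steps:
z(U) = -U² (z(U) = (U*U)*(-1) = U²*(-1) = -U²)
z(-11)*51 - 75 = -1*(-11)²*51 - 75 = -1*121*51 - 75 = -121*51 - 75 = -6171 - 75 = -6246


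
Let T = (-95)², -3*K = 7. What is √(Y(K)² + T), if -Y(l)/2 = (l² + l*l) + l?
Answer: √754741/9 ≈ 96.529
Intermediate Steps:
K = -7/3 (K = -⅓*7 = -7/3 ≈ -2.3333)
Y(l) = -4*l² - 2*l (Y(l) = -2*((l² + l*l) + l) = -2*((l² + l²) + l) = -2*(2*l² + l) = -2*(l + 2*l²) = -4*l² - 2*l)
T = 9025
√(Y(K)² + T) = √((-2*(-7/3)*(1 + 2*(-7/3)))² + 9025) = √((-2*(-7/3)*(1 - 14/3))² + 9025) = √((-2*(-7/3)*(-11/3))² + 9025) = √((-154/9)² + 9025) = √(23716/81 + 9025) = √(754741/81) = √754741/9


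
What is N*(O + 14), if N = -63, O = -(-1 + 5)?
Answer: -630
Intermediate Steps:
O = -4 (O = -1*4 = -4)
N*(O + 14) = -63*(-4 + 14) = -63*10 = -630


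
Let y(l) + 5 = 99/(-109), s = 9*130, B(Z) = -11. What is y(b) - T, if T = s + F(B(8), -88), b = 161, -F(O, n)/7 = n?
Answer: -195318/109 ≈ -1791.9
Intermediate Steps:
s = 1170
F(O, n) = -7*n
T = 1786 (T = 1170 - 7*(-88) = 1170 + 616 = 1786)
y(l) = -644/109 (y(l) = -5 + 99/(-109) = -5 + 99*(-1/109) = -5 - 99/109 = -644/109)
y(b) - T = -644/109 - 1*1786 = -644/109 - 1786 = -195318/109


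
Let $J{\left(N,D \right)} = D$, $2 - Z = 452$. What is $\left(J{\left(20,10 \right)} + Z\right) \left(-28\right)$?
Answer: $12320$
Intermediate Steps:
$Z = -450$ ($Z = 2 - 452 = -450$)
$\left(J{\left(20,10 \right)} + Z\right) \left(-28\right) = \left(10 - 450\right) \left(-28\right) = \left(-440\right) \left(-28\right) = 12320$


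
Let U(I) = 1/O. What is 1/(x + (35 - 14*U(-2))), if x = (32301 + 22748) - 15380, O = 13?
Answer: 13/516138 ≈ 2.5187e-5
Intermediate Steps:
U(I) = 1/13
x = 39669 (x = 55049 - 15380 = 39669)
1/(x + (35 - 14*U(-2))) = 1/(39669 + (35 - 14*1/13)) = 1/(39669 + (35 - 14/13)) = 1/(39669 + 441/13) = 1/(516138/13) = 13/516138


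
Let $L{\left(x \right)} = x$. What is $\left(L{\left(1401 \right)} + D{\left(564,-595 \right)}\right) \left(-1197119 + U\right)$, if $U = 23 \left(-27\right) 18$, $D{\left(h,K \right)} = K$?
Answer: $-973887382$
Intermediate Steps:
$U = -11178$ ($U = \left(-621\right) 18 = -11178$)
$\left(L{\left(1401 \right)} + D{\left(564,-595 \right)}\right) \left(-1197119 + U\right) = \left(1401 - 595\right) \left(-1197119 - 11178\right) = 806 \left(-1208297\right) = -973887382$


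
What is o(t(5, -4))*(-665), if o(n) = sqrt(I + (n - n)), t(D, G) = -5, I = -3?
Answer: -665*I*sqrt(3) ≈ -1151.8*I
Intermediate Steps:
o(n) = I*sqrt(3) (o(n) = sqrt(-3 + (n - n)) = sqrt(-3 + 0) = sqrt(-3) = I*sqrt(3))
o(t(5, -4))*(-665) = (I*sqrt(3))*(-665) = -665*I*sqrt(3)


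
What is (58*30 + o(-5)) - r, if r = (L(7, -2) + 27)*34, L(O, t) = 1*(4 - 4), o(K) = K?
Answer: 817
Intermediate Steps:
L(O, t) = 0 (L(O, t) = 1*0 = 0)
r = 918 (r = (0 + 27)*34 = 27*34 = 918)
(58*30 + o(-5)) - r = (58*30 - 5) - 1*918 = (1740 - 5) - 918 = 1735 - 918 = 817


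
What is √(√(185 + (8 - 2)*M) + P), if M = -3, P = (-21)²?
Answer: √(441 + √167) ≈ 21.305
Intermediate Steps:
P = 441
√(√(185 + (8 - 2)*M) + P) = √(√(185 + (8 - 2)*(-3)) + 441) = √(√(185 + 6*(-3)) + 441) = √(√(185 - 18) + 441) = √(√167 + 441) = √(441 + √167)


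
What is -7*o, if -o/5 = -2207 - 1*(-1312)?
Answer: -31325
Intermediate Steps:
o = 4475 (o = -5*(-2207 - 1*(-1312)) = -5*(-2207 + 1312) = -5*(-895) = 4475)
-7*o = -7*4475 = -31325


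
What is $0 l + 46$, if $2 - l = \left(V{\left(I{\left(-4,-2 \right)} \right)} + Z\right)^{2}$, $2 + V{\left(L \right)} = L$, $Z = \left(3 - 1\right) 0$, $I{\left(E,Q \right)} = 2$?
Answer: $46$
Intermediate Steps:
$Z = 0$ ($Z = 2 \cdot 0 = 0$)
$V{\left(L \right)} = -2 + L$
$l = 2$ ($l = 2 - \left(\left(-2 + 2\right) + 0\right)^{2} = 2 - \left(0 + 0\right)^{2} = 2 - 0^{2} = 2 - 0 = 2 + 0 = 2$)
$0 l + 46 = 0 \cdot 2 + 46 = 0 + 46 = 46$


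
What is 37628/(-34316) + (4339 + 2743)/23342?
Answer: -3452646/4353283 ≈ -0.79311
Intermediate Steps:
37628/(-34316) + (4339 + 2743)/23342 = 37628*(-1/34316) + 7082*(1/23342) = -409/373 + 3541/11671 = -3452646/4353283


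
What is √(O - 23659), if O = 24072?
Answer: √413 ≈ 20.322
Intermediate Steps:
√(O - 23659) = √(24072 - 23659) = √413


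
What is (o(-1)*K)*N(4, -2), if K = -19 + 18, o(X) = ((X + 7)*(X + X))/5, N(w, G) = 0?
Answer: 0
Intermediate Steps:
o(X) = 2*X*(7 + X)/5 (o(X) = ((7 + X)*(2*X))*(⅕) = (2*X*(7 + X))*(⅕) = 2*X*(7 + X)/5)
K = -1
(o(-1)*K)*N(4, -2) = (((⅖)*(-1)*(7 - 1))*(-1))*0 = (((⅖)*(-1)*6)*(-1))*0 = -12/5*(-1)*0 = (12/5)*0 = 0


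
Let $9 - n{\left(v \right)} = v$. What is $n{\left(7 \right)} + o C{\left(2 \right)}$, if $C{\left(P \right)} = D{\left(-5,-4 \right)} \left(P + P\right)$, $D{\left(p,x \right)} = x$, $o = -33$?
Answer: $530$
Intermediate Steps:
$n{\left(v \right)} = 9 - v$
$C{\left(P \right)} = - 8 P$ ($C{\left(P \right)} = - 4 \left(P + P\right) = - 4 \cdot 2 P = - 8 P$)
$n{\left(7 \right)} + o C{\left(2 \right)} = \left(9 - 7\right) - 33 \left(\left(-8\right) 2\right) = \left(9 - 7\right) - -528 = 2 + 528 = 530$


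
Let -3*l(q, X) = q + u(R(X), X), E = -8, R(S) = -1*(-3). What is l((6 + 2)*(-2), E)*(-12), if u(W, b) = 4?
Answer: -48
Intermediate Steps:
R(S) = 3
l(q, X) = -4/3 - q/3 (l(q, X) = -(q + 4)/3 = -(4 + q)/3 = -4/3 - q/3)
l((6 + 2)*(-2), E)*(-12) = (-4/3 - (6 + 2)*(-2)/3)*(-12) = (-4/3 - 8*(-2)/3)*(-12) = (-4/3 - ⅓*(-16))*(-12) = (-4/3 + 16/3)*(-12) = 4*(-12) = -48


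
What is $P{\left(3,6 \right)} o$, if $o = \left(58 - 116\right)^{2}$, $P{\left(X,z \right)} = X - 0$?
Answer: $10092$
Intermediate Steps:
$P{\left(X,z \right)} = X$ ($P{\left(X,z \right)} = X + 0 = X$)
$o = 3364$ ($o = \left(-58\right)^{2} = 3364$)
$P{\left(3,6 \right)} o = 3 \cdot 3364 = 10092$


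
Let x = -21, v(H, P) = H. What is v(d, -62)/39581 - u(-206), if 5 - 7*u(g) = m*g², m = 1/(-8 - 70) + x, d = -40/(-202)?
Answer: -19860763042571/155909559 ≈ -1.2739e+5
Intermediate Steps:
d = 20/101 (d = -40*(-1/202) = 20/101 ≈ 0.19802)
m = -1639/78 (m = 1/(-8 - 70) - 21 = 1/(-78) - 21 = -1/78 - 21 = -1639/78 ≈ -21.013)
u(g) = 5/7 + 1639*g²/546 (u(g) = 5/7 - (-1639)*g²/546 = 5/7 + 1639*g²/546)
v(d, -62)/39581 - u(-206) = (20/101)/39581 - (5/7 + (1639/546)*(-206)²) = (20/101)*(1/39581) - (5/7 + (1639/546)*42436) = 20/3997681 - (5/7 + 34776302/273) = 20/3997681 - 1*4968071/39 = 20/3997681 - 4968071/39 = -19860763042571/155909559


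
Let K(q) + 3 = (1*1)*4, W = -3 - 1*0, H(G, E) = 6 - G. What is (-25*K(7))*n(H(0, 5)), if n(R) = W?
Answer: 75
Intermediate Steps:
W = -3 (W = -3 + 0 = -3)
n(R) = -3
K(q) = 1 (K(q) = -3 + (1*1)*4 = -3 + 1*4 = -3 + 4 = 1)
(-25*K(7))*n(H(0, 5)) = -25*1*(-3) = -25*(-3) = 75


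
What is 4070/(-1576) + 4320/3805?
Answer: -867803/599668 ≈ -1.4471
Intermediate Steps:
4070/(-1576) + 4320/3805 = 4070*(-1/1576) + 4320*(1/3805) = -2035/788 + 864/761 = -867803/599668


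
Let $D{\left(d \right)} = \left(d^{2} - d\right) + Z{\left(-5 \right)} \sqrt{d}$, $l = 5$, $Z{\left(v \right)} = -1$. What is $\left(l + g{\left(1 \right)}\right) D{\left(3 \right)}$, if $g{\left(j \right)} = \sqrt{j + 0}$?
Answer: $36 - 6 \sqrt{3} \approx 25.608$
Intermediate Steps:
$g{\left(j \right)} = \sqrt{j}$
$D{\left(d \right)} = d^{2} - d - \sqrt{d}$ ($D{\left(d \right)} = \left(d^{2} - d\right) - \sqrt{d} = d^{2} - d - \sqrt{d}$)
$\left(l + g{\left(1 \right)}\right) D{\left(3 \right)} = \left(5 + \sqrt{1}\right) \left(3^{2} - 3 - \sqrt{3}\right) = \left(5 + 1\right) \left(9 - 3 - \sqrt{3}\right) = 6 \left(6 - \sqrt{3}\right) = 36 - 6 \sqrt{3}$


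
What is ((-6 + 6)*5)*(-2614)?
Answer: 0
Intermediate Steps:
((-6 + 6)*5)*(-2614) = (0*5)*(-2614) = 0*(-2614) = 0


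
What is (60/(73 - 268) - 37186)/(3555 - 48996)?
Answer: 483422/590733 ≈ 0.81834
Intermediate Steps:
(60/(73 - 268) - 37186)/(3555 - 48996) = (60/(-195) - 37186)/(-45441) = (-1/195*60 - 37186)*(-1/45441) = (-4/13 - 37186)*(-1/45441) = -483422/13*(-1/45441) = 483422/590733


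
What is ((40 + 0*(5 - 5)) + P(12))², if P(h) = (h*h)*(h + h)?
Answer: 12222016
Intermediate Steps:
P(h) = 2*h³ (P(h) = h²*(2*h) = 2*h³)
((40 + 0*(5 - 5)) + P(12))² = ((40 + 0*(5 - 5)) + 2*12³)² = ((40 + 0*0) + 2*1728)² = ((40 + 0) + 3456)² = (40 + 3456)² = 3496² = 12222016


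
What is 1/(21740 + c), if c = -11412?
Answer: 1/10328 ≈ 9.6824e-5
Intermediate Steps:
1/(21740 + c) = 1/(21740 - 11412) = 1/10328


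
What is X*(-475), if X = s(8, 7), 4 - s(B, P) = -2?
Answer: -2850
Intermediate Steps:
s(B, P) = 6 (s(B, P) = 4 - 1*(-2) = 4 + 2 = 6)
X = 6
X*(-475) = 6*(-475) = -2850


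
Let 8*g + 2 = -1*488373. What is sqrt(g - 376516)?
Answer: I*sqrt(7001006)/4 ≈ 661.49*I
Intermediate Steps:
g = -488375/8 (g = -1/4 + (-1*488373)/8 = -1/4 + (1/8)*(-488373) = -1/4 - 488373/8 = -488375/8 ≈ -61047.)
sqrt(g - 376516) = sqrt(-488375/8 - 376516) = sqrt(-3500503/8) = I*sqrt(7001006)/4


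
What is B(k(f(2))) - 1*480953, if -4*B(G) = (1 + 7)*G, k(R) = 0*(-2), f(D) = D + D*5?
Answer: -480953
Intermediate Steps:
f(D) = 6*D (f(D) = D + 5*D = 6*D)
k(R) = 0
B(G) = -2*G (B(G) = -(1 + 7)*G/4 = -2*G)
B(k(f(2))) - 1*480953 = -2*0 - 1*480953 = 0 - 480953 = -480953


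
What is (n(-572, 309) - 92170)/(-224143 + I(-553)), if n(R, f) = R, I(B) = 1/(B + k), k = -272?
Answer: 38256075/92458988 ≈ 0.41376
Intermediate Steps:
I(B) = 1/(-272 + B) (I(B) = 1/(B - 272) = 1/(-272 + B))
(n(-572, 309) - 92170)/(-224143 + I(-553)) = (-572 - 92170)/(-224143 + 1/(-272 - 553)) = -92742/(-224143 + 1/(-825)) = -92742/(-224143 - 1/825) = -92742/(-184917976/825) = -92742*(-825/184917976) = 38256075/92458988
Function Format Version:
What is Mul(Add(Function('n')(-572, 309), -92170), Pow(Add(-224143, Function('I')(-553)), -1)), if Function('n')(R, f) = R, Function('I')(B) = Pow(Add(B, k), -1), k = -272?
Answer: Rational(38256075, 92458988) ≈ 0.41376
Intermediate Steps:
Function('I')(B) = Pow(Add(-272, B), -1) (Function('I')(B) = Pow(Add(B, -272), -1) = Pow(Add(-272, B), -1))
Mul(Add(Function('n')(-572, 309), -92170), Pow(Add(-224143, Function('I')(-553)), -1)) = Mul(Add(-572, -92170), Pow(Add(-224143, Pow(Add(-272, -553), -1)), -1)) = Mul(-92742, Pow(Add(-224143, Pow(-825, -1)), -1)) = Mul(-92742, Pow(Add(-224143, Rational(-1, 825)), -1)) = Mul(-92742, Pow(Rational(-184917976, 825), -1)) = Mul(-92742, Rational(-825, 184917976)) = Rational(38256075, 92458988)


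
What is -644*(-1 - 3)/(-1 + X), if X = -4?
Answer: -2576/5 ≈ -515.20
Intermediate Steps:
-644*(-1 - 3)/(-1 + X) = -644*(-1 - 3)/(-1 - 4) = -(-2576)/(-5) = -(-2576)*(-1)/5 = -644*⅘ = -2576/5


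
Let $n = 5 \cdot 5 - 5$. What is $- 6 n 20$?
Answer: $-2400$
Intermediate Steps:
$n = 20$ ($n = 25 - 5 = 20$)
$- 6 n 20 = \left(-6\right) 20 \cdot 20 = \left(-120\right) 20 = -2400$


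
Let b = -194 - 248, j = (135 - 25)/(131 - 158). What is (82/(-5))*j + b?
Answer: -10130/27 ≈ -375.19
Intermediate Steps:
j = -110/27 (j = 110/(-27) = 110*(-1/27) = -110/27 ≈ -4.0741)
b = -442
(82/(-5))*j + b = (82/(-5))*(-110/27) - 442 = (82*(-⅕))*(-110/27) - 442 = -82/5*(-110/27) - 442 = 1804/27 - 442 = -10130/27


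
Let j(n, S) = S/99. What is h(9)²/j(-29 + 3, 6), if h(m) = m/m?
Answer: 33/2 ≈ 16.500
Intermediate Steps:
j(n, S) = S/99 (j(n, S) = S*(1/99) = S/99)
h(m) = 1
h(9)²/j(-29 + 3, 6) = 1²/(((1/99)*6)) = 1/(2/33) = 1*(33/2) = 33/2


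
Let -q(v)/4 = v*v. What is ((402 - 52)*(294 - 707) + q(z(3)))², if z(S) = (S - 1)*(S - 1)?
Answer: 20913208996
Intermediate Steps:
z(S) = (-1 + S)² (z(S) = (-1 + S)*(-1 + S) = (-1 + S)²)
q(v) = -4*v² (q(v) = -4*v*v = -4*v²)
((402 - 52)*(294 - 707) + q(z(3)))² = ((402 - 52)*(294 - 707) - 4*(-1 + 3)⁴)² = (350*(-413) - 4*(2²)²)² = (-144550 - 4*4²)² = (-144550 - 4*16)² = (-144550 - 64)² = (-144614)² = 20913208996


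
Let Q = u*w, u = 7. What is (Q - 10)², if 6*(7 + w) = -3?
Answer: 15625/4 ≈ 3906.3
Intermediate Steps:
w = -15/2 (w = -7 + (⅙)*(-3) = -7 - ½ = -15/2 ≈ -7.5000)
Q = -105/2 (Q = 7*(-15/2) = -105/2 ≈ -52.500)
(Q - 10)² = (-105/2 - 10)² = (-125/2)² = 15625/4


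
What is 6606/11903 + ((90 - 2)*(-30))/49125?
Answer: 19539722/38982325 ≈ 0.50125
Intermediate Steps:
6606/11903 + ((90 - 2)*(-30))/49125 = 6606*(1/11903) + (88*(-30))*(1/49125) = 6606/11903 - 2640*1/49125 = 6606/11903 - 176/3275 = 19539722/38982325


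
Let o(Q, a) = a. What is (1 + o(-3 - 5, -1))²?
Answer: 0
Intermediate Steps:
(1 + o(-3 - 5, -1))² = (1 - 1)² = 0² = 0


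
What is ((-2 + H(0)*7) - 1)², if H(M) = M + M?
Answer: 9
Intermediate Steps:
H(M) = 2*M
((-2 + H(0)*7) - 1)² = ((-2 + (2*0)*7) - 1)² = ((-2 + 0*7) - 1)² = ((-2 + 0) - 1)² = (-2 - 1)² = (-3)² = 9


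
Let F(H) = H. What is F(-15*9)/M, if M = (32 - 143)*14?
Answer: 45/518 ≈ 0.086873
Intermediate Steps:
M = -1554 (M = -111*14 = -1554)
F(-15*9)/M = -15*9/(-1554) = -135*(-1/1554) = 45/518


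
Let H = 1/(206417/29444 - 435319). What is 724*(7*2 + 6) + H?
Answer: 185594883621676/12817326219 ≈ 14480.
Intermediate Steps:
H = -29444/12817326219 (H = 1/(206417*(1/29444) - 435319) = 1/(206417/29444 - 435319) = 1/(-12817326219/29444) = -29444/12817326219 ≈ -2.2972e-6)
724*(7*2 + 6) + H = 724*(7*2 + 6) - 29444/12817326219 = 724*(14 + 6) - 29444/12817326219 = 724*20 - 29444/12817326219 = 14480 - 29444/12817326219 = 185594883621676/12817326219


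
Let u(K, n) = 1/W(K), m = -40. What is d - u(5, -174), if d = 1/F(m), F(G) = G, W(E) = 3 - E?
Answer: 19/40 ≈ 0.47500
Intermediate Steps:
u(K, n) = 1/(3 - K)
d = -1/40 (d = 1/(-40) = -1/40 ≈ -0.025000)
d - u(5, -174) = -1/40 - (-1)/(-3 + 5) = -1/40 - (-1)/2 = -1/40 - 1*(-½) = -1/40 + ½ = 19/40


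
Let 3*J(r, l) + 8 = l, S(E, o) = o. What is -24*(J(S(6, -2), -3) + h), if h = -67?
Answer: 1696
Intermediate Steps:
J(r, l) = -8/3 + l/3
-24*(J(S(6, -2), -3) + h) = -24*((-8/3 + (⅓)*(-3)) - 67) = -24*((-8/3 - 1) - 67) = -24*(-11/3 - 67) = -24*(-212/3) = 1696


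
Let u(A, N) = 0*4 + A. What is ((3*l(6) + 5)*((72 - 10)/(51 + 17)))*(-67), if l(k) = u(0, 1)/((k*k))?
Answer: -10385/34 ≈ -305.44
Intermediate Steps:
u(A, N) = A (u(A, N) = 0 + A = A)
l(k) = 0 (l(k) = 0/((k*k)) = 0/(k**2) = 0/k**2 = 0)
((3*l(6) + 5)*((72 - 10)/(51 + 17)))*(-67) = ((3*0 + 5)*((72 - 10)/(51 + 17)))*(-67) = ((0 + 5)*(62/68))*(-67) = (5*(62*(1/68)))*(-67) = (5*(31/34))*(-67) = (155/34)*(-67) = -10385/34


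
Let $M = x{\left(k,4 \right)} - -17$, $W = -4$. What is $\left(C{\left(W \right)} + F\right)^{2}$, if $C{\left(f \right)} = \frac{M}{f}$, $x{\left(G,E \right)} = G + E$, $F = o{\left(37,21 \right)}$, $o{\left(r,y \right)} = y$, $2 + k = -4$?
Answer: $\frac{4761}{16} \approx 297.56$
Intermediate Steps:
$k = -6$ ($k = -2 - 4 = -6$)
$F = 21$
$x{\left(G,E \right)} = E + G$
$M = 15$ ($M = \left(4 - 6\right) - -17 = -2 + 17 = 15$)
$C{\left(f \right)} = \frac{15}{f}$
$\left(C{\left(W \right)} + F\right)^{2} = \left(\frac{15}{-4} + 21\right)^{2} = \left(15 \left(- \frac{1}{4}\right) + 21\right)^{2} = \left(- \frac{15}{4} + 21\right)^{2} = \left(\frac{69}{4}\right)^{2} = \frac{4761}{16}$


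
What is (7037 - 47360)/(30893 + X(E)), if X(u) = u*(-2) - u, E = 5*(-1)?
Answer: -40323/30908 ≈ -1.3046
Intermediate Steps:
E = -5
X(u) = -3*u (X(u) = -2*u - u = -3*u)
(7037 - 47360)/(30893 + X(E)) = (7037 - 47360)/(30893 - 3*(-5)) = -40323/(30893 + 15) = -40323/30908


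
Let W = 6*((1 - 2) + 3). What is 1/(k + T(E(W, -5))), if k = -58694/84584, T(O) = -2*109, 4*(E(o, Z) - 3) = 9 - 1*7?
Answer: -42292/9249003 ≈ -0.0045726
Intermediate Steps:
W = 12 (W = 6*(-1 + 3) = 6*2 = 12)
E(o, Z) = 7/2 (E(o, Z) = 3 + (9 - 1*7)/4 = 3 + (9 - 7)/4 = 3 + (¼)*2 = 3 + ½ = 7/2)
T(O) = -218
k = -29347/42292 (k = -58694*1/84584 = -29347/42292 ≈ -0.69391)
1/(k + T(E(W, -5))) = 1/(-29347/42292 - 218) = 1/(-9249003/42292) = -42292/9249003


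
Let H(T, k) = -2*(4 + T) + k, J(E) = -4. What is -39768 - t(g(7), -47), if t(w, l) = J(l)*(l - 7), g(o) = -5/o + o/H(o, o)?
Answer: -39984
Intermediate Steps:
H(T, k) = -8 + k - 2*T (H(T, k) = (-8 - 2*T) + k = -8 + k - 2*T)
g(o) = -5/o + o/(-8 - o) (g(o) = -5/o + o/(-8 + o - 2*o) = -5/o + o/(-8 - o))
t(w, l) = 28 - 4*l (t(w, l) = -4*(l - 7) = -4*(-7 + l) = 28 - 4*l)
-39768 - t(g(7), -47) = -39768 - (28 - 4*(-47)) = -39768 - (28 + 188) = -39768 - 1*216 = -39768 - 216 = -39984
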